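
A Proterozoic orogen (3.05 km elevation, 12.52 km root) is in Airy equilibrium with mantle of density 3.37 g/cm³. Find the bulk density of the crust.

ρ_c h = (ρ_m − ρ_c) r → ρ_c (h + r) = ρ_m r → ρ_c = ρ_m r / (h + r).
ρ_c = 3.37 × 12.52 km / (3.05 km + 12.52 km) = 2.71 g/cm³.

2.71 g/cm³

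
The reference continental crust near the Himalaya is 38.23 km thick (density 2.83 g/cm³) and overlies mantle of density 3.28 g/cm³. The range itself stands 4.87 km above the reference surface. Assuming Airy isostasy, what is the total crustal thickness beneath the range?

73.7 km

Root depth r = h ρ_c / (ρ_m − ρ_c) = 4.87 km × 2.83 / 0.45 = 30.63 km.
Total thickness = T + h + r = 38.23 km + 4.87 km + 30.63 km = 73.7 km.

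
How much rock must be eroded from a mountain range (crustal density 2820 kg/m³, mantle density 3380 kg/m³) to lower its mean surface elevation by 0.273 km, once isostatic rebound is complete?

1.65 km

Net drop Δ = e − u = e − e ρ_c/ρ_m = e (ρ_m − ρ_c)/ρ_m.
e = Δ ρ_m/(ρ_m − ρ_c) = 0.273 km × 3380/560 = 1.65 km.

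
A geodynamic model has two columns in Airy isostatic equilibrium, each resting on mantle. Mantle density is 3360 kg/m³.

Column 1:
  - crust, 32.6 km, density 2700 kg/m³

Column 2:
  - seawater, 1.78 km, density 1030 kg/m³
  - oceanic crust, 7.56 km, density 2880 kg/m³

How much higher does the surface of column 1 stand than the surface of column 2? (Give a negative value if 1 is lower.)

4.09 km

For any compensation level in the mantle, the mantle terms cancel and isostasy reduces to e = (Σt_1 − Σt_2) − (Σ(ρt)_1 − Σ(ρt)_2) / ρ_m.
Σt_1 = 32.6 km; Σt_2 = 9.34 km; Σ(ρt)_1 = 88020; Σ(ρt)_2 = 23606.2 (in km·kg/m³).
e = (32.6 − 9.34) − (88020 − 23606.2) / 3360 = 4.09 km.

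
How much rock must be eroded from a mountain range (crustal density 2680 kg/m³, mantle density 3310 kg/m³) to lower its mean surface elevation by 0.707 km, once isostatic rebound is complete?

Net drop Δ = e − u = e − e ρ_c/ρ_m = e (ρ_m − ρ_c)/ρ_m.
e = Δ ρ_m/(ρ_m − ρ_c) = 0.707 km × 3310/630 = 3.71 km.

3.71 km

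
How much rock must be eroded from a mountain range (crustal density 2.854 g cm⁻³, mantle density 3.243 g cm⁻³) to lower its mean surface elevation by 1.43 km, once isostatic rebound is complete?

11.9 km

Net drop Δ = e − u = e − e ρ_c/ρ_m = e (ρ_m − ρ_c)/ρ_m.
e = Δ ρ_m/(ρ_m − ρ_c) = 1.43 km × 3.243/0.389 = 11.9 km.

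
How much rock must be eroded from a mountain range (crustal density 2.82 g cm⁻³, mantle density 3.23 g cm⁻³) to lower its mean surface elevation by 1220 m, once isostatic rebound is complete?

9610 m

Net drop Δ = e − u = e − e ρ_c/ρ_m = e (ρ_m − ρ_c)/ρ_m.
e = Δ ρ_m/(ρ_m − ρ_c) = 1220 m × 3.23/0.41 = 9610 m.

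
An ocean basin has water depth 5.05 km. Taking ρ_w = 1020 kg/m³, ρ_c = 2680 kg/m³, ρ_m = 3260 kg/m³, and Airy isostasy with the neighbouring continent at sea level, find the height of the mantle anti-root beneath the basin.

14.5 km

In Airy isostatic equilibrium: replacing crust with seawater at the top is compensated by replacing crust with mantle at the base: d (ρ_c − ρ_w) = a (ρ_m − ρ_c).
a = d (ρ_c − ρ_w)/(ρ_m − ρ_c) = 5.05 km × 1660/580 = 14.5 km.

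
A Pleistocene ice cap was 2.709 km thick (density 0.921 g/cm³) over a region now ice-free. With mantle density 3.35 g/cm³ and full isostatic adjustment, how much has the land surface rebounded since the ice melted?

Removing the load lets mantle flow back in; uplift u satisfies ρ_ice t = ρ_m u.
u = t ρ_ice/ρ_m = 2.709 km × 0.921/3.35 = 0.745 km.

0.745 km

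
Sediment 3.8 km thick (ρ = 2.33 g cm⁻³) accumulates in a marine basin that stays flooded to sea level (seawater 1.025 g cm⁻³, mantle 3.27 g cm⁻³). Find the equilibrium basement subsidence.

Submarine loading: the sediment displaces seawater, and the subsidence is in turn flooded, so s (ρ_m − ρ_w) = t (ρ_sed − ρ_w).
s = 3.8 km × (2.33 − 1.025) / (3.27 − 1.025) = 2.21 km.

2.21 km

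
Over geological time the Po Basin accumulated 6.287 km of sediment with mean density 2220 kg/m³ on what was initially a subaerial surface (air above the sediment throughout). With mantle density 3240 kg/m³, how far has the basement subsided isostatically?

4.31 km

Subaerial load: s = t ρ_sed / ρ_m = 6.287 km × 2220/3240 = 4.31 km.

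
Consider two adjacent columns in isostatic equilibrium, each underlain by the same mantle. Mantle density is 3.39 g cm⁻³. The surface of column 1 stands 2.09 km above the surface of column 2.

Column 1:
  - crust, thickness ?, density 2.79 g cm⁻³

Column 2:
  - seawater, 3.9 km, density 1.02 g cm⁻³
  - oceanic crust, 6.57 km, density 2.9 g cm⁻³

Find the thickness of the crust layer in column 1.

Take the compensation level at the base of the deeper column (depth z_c below the surface of column 1) and equate Σ ρ_i t_i down to z_c; mantle fills any gap and the z_c terms cancel.
Column 1: x×2.79 + (z_c − 0 − x)×3.39
Column 2: 2.09×0 + 3.9×1.02 + 6.57×2.9 + (z_c − 2.09 − 10.47)×3.39
The z_c×3.39 term appears on both sides and cancels. Collect the known terms of each column as K = Σ(ρt)_known − 3.39 × (depth of known layers): K_1 = 0 − 3.39×0 = 0; K_2 = 23.031 − 3.39×(2.09 + 10.47) = −19.5474.
Balance: K_1 − x×(3.39 − 2.79) = K_2, so x = (K_1 − K_2)/(3.39 − 2.79) = 19.5474/0.6 = 32.6 km.

32.6 km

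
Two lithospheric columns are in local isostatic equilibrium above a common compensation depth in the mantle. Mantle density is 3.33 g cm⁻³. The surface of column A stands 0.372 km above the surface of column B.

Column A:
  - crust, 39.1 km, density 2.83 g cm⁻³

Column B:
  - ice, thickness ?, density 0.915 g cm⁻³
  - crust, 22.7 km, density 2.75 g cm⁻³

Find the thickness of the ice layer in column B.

Take the compensation level at the base of the deeper column (depth z_c below the surface of column A) and equate Σ ρ_i t_i down to z_c; mantle fills any gap and the z_c terms cancel.
Column A: 39.1×2.83 + (z_c − 39.1)×3.33
Column B: 0.372×0 + x×0.915 + 22.7×2.75 + (z_c − 0.372 − 22.7 − x)×3.33
The z_c×3.33 term appears on both sides and cancels. Collect the known terms of each column as K = Σ(ρt)_known − 3.33 × (depth of known layers): K_A = 110.653 − 3.33×39.1 = −19.55; K_B = 62.425 − 3.33×(0.372 + 22.7) = −14.40476.
Balance: K_A = K_B − x×(3.33 − 0.915), so x = (K_B − K_A)/(3.33 − 0.915) = 5.14524/2.415 = 2.13 km.

2.13 km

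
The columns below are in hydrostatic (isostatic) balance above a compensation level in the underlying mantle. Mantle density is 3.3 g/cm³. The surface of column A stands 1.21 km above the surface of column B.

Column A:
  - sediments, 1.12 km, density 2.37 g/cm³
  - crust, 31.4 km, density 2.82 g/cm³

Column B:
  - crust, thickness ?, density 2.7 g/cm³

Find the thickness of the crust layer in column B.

20.2 km

Take the compensation level at the base of the deeper column (depth z_c below the surface of column A) and equate Σ ρ_i t_i down to z_c; mantle fills any gap and the z_c terms cancel.
Column A: 1.12×2.37 + 31.4×2.82 + (z_c − 32.52)×3.3
Column B: 1.21×0 + x×2.7 + (z_c − 1.21 − 0 − x)×3.3
The z_c×3.3 term appears on both sides and cancels. Collect the known terms of each column as K = Σ(ρt)_known − 3.3 × (depth of known layers): K_A = 91.2024 − 3.3×32.52 = −16.1136; K_B = 0 − 3.3×(1.21 + 0) = −3.993.
Balance: K_A = K_B − x×(3.3 − 2.7), so x = (K_B − K_A)/(3.3 − 2.7) = 12.1206/0.6 = 20.2 km.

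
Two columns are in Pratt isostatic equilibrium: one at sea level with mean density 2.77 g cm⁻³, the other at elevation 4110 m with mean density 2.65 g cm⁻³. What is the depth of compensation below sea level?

ρ_ref D = ρ (D + h) → D (ρ_ref − ρ) = ρ h.
D = ρ h/(ρ_ref − ρ) = 2.65 × 4110 m/(2.77 − 2.65) = 90800 m.

90800 m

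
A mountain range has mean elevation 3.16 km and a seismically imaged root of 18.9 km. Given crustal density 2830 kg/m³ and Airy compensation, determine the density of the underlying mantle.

Airy balance: ρ_c h = (ρ_m − ρ_c) r → ρ_m = ρ_c (1 + h/r).
ρ_m = 2830 × (1 + 3.16 km/18.9 km) = 3300 kg/m³.

3300 kg/m³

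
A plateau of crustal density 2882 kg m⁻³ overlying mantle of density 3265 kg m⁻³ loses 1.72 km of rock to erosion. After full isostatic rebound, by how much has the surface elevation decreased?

0.202 km

Rebound u = e ρ_c/ρ_m = 1.72 km × 2882/3265 = 1.518 km.
Net surface drop = e − u = 1.72 km − 1.518 km = e (ρ_m − ρ_c)/ρ_m = 0.202 km.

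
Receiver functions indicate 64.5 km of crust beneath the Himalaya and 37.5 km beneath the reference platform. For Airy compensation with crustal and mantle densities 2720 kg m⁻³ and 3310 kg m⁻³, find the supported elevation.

4.81 km

Excess crust Δ = 64.5 km − 37.5 km = 27 km, split between elevation h and root r with h + r = Δ.
Airy balance ρ_c h = (ρ_m − ρ_c) r gives r = h ρ_c/(ρ_m − ρ_c), so h (1 + ρ_c/(ρ_m − ρ_c)) = Δ, i.e. h = Δ (ρ_m − ρ_c)/ρ_m.
h = 27 km × 590/3310 = 4.81 km.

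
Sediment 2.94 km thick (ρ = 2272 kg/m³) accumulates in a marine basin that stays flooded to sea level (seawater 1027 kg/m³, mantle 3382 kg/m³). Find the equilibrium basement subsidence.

Submarine loading: the sediment displaces seawater, and the subsidence is in turn flooded, so s (ρ_m − ρ_w) = t (ρ_sed − ρ_w).
s = 2.94 km × (2272 − 1027) / (3382 − 1027) = 1.55 km.

1.55 km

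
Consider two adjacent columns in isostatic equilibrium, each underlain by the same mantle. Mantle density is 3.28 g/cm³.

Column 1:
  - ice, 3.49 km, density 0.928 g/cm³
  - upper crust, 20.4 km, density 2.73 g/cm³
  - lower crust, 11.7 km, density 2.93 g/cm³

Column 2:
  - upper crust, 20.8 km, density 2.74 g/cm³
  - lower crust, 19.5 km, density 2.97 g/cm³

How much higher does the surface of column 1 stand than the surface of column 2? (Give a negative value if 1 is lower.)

For any compensation level in the mantle, the mantle terms cancel and isostasy reduces to e = (Σt_1 − Σt_2) − (Σ(ρt)_1 − Σ(ρt)_2) / ρ_m.
Σt_1 = 35.59 km; Σt_2 = 40.3 km; Σ(ρt)_1 = 93.21172; Σ(ρt)_2 = 114.907 (in km·g/cm³).
e = (35.59 − 40.3) − (93.21172 − 114.907) / 3.28 = 1.9 km.

1.9 km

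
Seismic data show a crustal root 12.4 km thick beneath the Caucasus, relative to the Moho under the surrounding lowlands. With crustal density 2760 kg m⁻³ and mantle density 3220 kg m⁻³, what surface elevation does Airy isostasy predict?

2.07 km

Balancing pressure at the compensation depth: ρ_c h = (ρ_m − ρ_c) r.
h = r (ρ_m − ρ_c) / ρ_c = 12.4 km × (3220 − 2760) / 2760 = 2.07 km.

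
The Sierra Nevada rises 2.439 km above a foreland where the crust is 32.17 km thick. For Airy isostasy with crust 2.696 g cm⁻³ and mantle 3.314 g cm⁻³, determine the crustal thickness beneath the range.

45.2 km

Root depth r = h ρ_c / (ρ_m − ρ_c) = 2.439 km × 2.696 / 0.618 = 10.64 km.
Total thickness = T + h + r = 32.17 km + 2.439 km + 10.64 km = 45.2 km.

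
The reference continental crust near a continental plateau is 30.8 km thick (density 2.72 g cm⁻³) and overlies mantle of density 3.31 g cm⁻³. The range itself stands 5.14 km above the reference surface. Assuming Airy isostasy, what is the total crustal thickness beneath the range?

59.6 km

Root depth r = h ρ_c / (ρ_m − ρ_c) = 5.14 km × 2.72 / 0.59 = 23.7 km.
Total thickness = T + h + r = 30.8 km + 5.14 km + 23.7 km = 59.6 km.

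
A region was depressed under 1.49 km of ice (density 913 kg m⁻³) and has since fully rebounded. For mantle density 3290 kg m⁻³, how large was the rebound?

0.413 km

Removing the load lets mantle flow back in; uplift u satisfies ρ_ice t = ρ_m u.
u = t ρ_ice/ρ_m = 1.49 km × 913/3290 = 0.413 km.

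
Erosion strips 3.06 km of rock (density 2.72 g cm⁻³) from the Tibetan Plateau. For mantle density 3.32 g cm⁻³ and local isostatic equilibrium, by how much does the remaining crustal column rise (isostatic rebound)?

Unloading: uplift u = e ρ_c/ρ_m = 3.06 km × 2.72/3.32 = 2.51 km.

2.51 km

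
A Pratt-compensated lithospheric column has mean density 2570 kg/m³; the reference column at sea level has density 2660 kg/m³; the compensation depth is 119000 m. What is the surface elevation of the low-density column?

ρ_ref D = ρ (D + h) → h = D (ρ_ref − ρ)/ρ.
h = 119000 m × (2660 − 2570)/2570 = 4170 m.

4170 m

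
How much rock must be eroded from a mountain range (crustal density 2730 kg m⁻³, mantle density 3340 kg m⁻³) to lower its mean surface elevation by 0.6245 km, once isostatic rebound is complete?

3.42 km

Net drop Δ = e − u = e − e ρ_c/ρ_m = e (ρ_m − ρ_c)/ρ_m.
e = Δ ρ_m/(ρ_m − ρ_c) = 0.6245 km × 3340/610 = 3.42 km.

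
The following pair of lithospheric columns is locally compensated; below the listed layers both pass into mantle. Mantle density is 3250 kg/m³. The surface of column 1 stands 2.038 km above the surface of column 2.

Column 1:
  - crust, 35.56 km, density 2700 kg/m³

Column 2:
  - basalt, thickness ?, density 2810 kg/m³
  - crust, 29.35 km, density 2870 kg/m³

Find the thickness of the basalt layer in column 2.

Take the compensation level at the base of the deeper column (depth z_c below the surface of column 1) and equate Σ ρ_i t_i down to z_c; mantle fills any gap and the z_c terms cancel.
Column 1: 35.56×2700 + (z_c − 35.56)×3250
Column 2: 2.038×0 + x×2810 + 29.35×2870 + (z_c − 2.038 − 29.35 − x)×3250
The z_c×3250 term appears on both sides and cancels. Collect the known terms of each column as K = Σ(ρt)_known − 3250 × (depth of known layers): K_1 = 96012 − 3250×35.56 = −19558; K_2 = 84234.5 − 3250×(2.038 + 29.35) = −17776.5.
Balance: K_1 = K_2 − x×(3250 − 2810), so x = (K_2 − K_1)/(3250 − 2810) = 1781.5/440 = 4.05 km.

4.05 km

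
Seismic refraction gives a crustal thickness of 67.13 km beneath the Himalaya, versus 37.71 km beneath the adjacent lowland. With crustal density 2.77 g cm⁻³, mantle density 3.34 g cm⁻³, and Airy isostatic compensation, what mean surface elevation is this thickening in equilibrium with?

5.02 km

Excess crust Δ = 67.13 km − 37.71 km = 29.42 km, split between elevation h and root r with h + r = Δ.
Airy balance ρ_c h = (ρ_m − ρ_c) r gives r = h ρ_c/(ρ_m − ρ_c), so h (1 + ρ_c/(ρ_m − ρ_c)) = Δ, i.e. h = Δ (ρ_m − ρ_c)/ρ_m.
h = 29.42 km × 0.57/3.34 = 5.02 km.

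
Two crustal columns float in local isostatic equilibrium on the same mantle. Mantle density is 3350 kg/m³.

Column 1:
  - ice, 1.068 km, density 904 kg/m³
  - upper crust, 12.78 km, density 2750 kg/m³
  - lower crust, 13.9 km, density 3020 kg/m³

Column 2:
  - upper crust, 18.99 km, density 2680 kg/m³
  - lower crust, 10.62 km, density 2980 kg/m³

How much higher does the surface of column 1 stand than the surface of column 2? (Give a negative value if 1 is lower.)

For any compensation level in the mantle, the mantle terms cancel and isostasy reduces to e = (Σt_1 − Σt_2) − (Σ(ρt)_1 − Σ(ρt)_2) / ρ_m.
Σt_1 = 27.748 km; Σt_2 = 29.61 km; Σ(ρt)_1 = 78088.472; Σ(ρt)_2 = 82540.8 (in km·kg/m³).
e = (27.748 − 29.61) − (78088.472 − 82540.8) / 3350 = −0.533 km.

−0.533 km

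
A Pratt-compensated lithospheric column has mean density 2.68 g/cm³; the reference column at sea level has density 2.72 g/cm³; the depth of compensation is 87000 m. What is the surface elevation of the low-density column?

ρ_ref D = ρ (D + h) → h = D (ρ_ref − ρ)/ρ.
h = 87000 m × (2.72 − 2.68)/2.68 = 1300 m.

1300 m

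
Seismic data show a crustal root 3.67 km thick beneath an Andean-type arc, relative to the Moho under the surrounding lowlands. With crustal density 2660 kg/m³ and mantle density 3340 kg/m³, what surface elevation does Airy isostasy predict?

By Archimedes' principle applied to the lithosphere: ρ_c h = (ρ_m − ρ_c) r.
h = r (ρ_m − ρ_c) / ρ_c = 3.67 km × (3340 − 2660) / 2660 = 0.938 km.

0.938 km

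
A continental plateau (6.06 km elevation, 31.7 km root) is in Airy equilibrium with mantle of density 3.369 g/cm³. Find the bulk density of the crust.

ρ_c h = (ρ_m − ρ_c) r → ρ_c (h + r) = ρ_m r → ρ_c = ρ_m r / (h + r).
ρ_c = 3.369 × 31.7 km / (6.06 km + 31.7 km) = 2.83 g/cm³.

2.83 g/cm³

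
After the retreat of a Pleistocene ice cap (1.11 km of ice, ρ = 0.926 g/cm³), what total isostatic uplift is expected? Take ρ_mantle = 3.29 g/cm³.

Removing the load lets mantle flow back in; uplift u satisfies ρ_ice t = ρ_m u.
u = t ρ_ice/ρ_m = 1.11 km × 0.926/3.29 = 0.312 km.

0.312 km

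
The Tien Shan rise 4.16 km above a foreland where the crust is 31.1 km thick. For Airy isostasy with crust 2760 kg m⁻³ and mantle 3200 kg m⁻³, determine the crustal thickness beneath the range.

Root depth r = h ρ_c / (ρ_m − ρ_c) = 4.16 km × 2760 / 440 = 26.09 km.
Total thickness = T + h + r = 31.1 km + 4.16 km + 26.09 km = 61.4 km.

61.4 km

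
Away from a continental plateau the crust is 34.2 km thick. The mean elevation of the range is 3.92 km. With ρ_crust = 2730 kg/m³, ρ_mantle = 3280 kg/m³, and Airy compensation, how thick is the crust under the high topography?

Root depth r = h ρ_c / (ρ_m − ρ_c) = 3.92 km × 2730 / 550 = 19.46 km.
Total thickness = T + h + r = 34.2 km + 3.92 km + 19.46 km = 57.6 km.

57.6 km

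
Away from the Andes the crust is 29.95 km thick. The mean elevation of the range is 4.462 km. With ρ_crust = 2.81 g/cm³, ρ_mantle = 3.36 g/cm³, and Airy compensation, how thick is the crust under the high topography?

57.2 km

Root depth r = h ρ_c / (ρ_m − ρ_c) = 4.462 km × 2.81 / 0.55 = 22.8 km.
Total thickness = T + h + r = 29.95 km + 4.462 km + 22.8 km = 57.2 km.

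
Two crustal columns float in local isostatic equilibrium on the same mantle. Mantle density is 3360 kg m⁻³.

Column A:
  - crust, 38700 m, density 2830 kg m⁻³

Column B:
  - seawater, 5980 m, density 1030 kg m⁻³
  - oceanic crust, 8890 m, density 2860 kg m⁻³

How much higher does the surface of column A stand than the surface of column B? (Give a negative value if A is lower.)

For any compensation level in the mantle, the mantle terms cancel and isostasy reduces to e = (Σt_A − Σt_B) − (Σ(ρt)_A − Σ(ρt)_B) / ρ_m.
Σt_A = 38700 m; Σt_B = 14870 m; Σ(ρt)_A = 109521000; Σ(ρt)_B = 31584800 (in m·kg m⁻³).
e = (38700 − 14870) − (109521000 − 31584800) / 3360 = 635 m.

635 m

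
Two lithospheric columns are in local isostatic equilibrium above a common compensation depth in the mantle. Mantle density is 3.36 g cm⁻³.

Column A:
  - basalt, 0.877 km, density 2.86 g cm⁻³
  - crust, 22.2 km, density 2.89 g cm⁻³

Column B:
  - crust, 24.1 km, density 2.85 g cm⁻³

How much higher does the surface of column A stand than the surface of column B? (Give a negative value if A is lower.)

For any compensation level in the mantle, the mantle terms cancel and isostasy reduces to e = (Σt_A − Σt_B) − (Σ(ρt)_A − Σ(ρt)_B) / ρ_m.
Σt_A = 23.077 km; Σt_B = 24.1 km; Σ(ρt)_A = 66.66622; Σ(ρt)_B = 68.685 (in km·g cm⁻³).
e = (23.077 − 24.1) − (66.66622 − 68.685) / 3.36 = −0.422 km.

−0.422 km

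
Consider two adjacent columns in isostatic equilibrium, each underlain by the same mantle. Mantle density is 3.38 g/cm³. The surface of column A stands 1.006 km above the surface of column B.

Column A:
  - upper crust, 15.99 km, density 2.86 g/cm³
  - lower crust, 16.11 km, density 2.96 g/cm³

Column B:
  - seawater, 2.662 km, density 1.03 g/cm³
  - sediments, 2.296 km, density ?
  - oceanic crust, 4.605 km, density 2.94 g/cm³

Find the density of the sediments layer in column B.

1.9 g/cm³

Take the compensation level at the base of the deeper column (depth z_c below the surface of column A) and equate Σ ρ_i t_i down to z_c; mantle fills any gap and the z_c terms cancel.
Column A: 15.99×2.86 + 16.11×2.96 + (z_c − 32.1)×3.38
Column B: 1.006×0 + 2.662×1.03 + 2.296×ρ + 4.605×2.94 + (z_c − 1.006 − 9.563)×3.38
The z_c×3.38 term appears on both sides and cancels. Collect the known terms of each column as K = Σ(ρt)_known − 3.38 × (depth of known layers): K_A = 93.417 − 3.38×32.1 = −15.081; K_B = 16.28056 − 3.38×(1.006 + 9.563) = −19.44266.
Balance: K_A = K_B + 2.296×ρ, so ρ = (K_A − K_B)/2.296 = 4.36166/2.296 = 1.9 g/cm³.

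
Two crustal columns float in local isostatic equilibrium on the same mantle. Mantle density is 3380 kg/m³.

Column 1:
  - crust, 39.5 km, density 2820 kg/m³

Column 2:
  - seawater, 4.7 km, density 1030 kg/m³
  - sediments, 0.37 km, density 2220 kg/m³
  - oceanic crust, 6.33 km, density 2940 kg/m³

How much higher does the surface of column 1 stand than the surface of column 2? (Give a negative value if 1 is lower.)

2.33 km

For any compensation level in the mantle, the mantle terms cancel and isostasy reduces to e = (Σt_1 − Σt_2) − (Σ(ρt)_1 − Σ(ρt)_2) / ρ_m.
Σt_1 = 39.5 km; Σt_2 = 11.4 km; Σ(ρt)_1 = 111390; Σ(ρt)_2 = 24272.6 (in km·kg/m³).
e = (39.5 − 11.4) − (111390 − 24272.6) / 3380 = 2.33 km.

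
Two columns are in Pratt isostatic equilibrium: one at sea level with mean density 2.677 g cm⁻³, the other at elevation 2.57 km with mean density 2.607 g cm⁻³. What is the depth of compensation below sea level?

ρ_ref D = ρ (D + h) → D (ρ_ref − ρ) = ρ h.
D = ρ h/(ρ_ref − ρ) = 2.607 × 2.57 km/(2.677 − 2.607) = 95.7 km.

95.7 km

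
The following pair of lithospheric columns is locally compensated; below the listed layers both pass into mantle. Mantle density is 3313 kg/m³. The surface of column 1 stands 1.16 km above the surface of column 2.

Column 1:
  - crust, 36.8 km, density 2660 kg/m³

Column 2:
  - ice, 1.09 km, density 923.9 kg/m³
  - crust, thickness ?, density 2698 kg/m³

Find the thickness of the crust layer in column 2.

28.6 km

Take the compensation level at the base of the deeper column (depth z_c below the surface of column 1) and equate Σ ρ_i t_i down to z_c; mantle fills any gap and the z_c terms cancel.
Column 1: 36.8×2660 + (z_c − 36.8)×3313
Column 2: 1.16×0 + 1.09×923.9 + x×2698 + (z_c − 1.16 − 1.09 − x)×3313
The z_c×3313 term appears on both sides and cancels. Collect the known terms of each column as K = Σ(ρt)_known − 3313 × (depth of known layers): K_1 = 97888 − 3313×36.8 = −24030.4; K_2 = 1007.051 − 3313×(1.16 + 1.09) = −6447.199.
Balance: K_1 = K_2 − x×(3313 − 2698), so x = (K_2 − K_1)/(3313 − 2698) = 17583.2/615 = 28.6 km.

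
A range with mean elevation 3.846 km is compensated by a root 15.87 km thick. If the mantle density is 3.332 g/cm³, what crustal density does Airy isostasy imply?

ρ_c h = (ρ_m − ρ_c) r → ρ_c (h + r) = ρ_m r → ρ_c = ρ_m r / (h + r).
ρ_c = 3.332 × 15.87 km / (3.846 km + 15.87 km) = 2.68 g/cm³.

2.68 g/cm³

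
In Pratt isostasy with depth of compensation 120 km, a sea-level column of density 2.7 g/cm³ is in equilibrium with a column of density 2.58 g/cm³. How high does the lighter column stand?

5.58 km

ρ_ref D = ρ (D + h) → h = D (ρ_ref − ρ)/ρ.
h = 120 km × (2.7 − 2.58)/2.58 = 5.58 km.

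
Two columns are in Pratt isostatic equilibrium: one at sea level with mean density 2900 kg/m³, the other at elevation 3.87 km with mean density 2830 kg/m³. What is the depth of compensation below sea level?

ρ_ref D = ρ (D + h) → D (ρ_ref − ρ) = ρ h.
D = ρ h/(ρ_ref − ρ) = 2830 × 3.87 km/(2900 − 2830) = 156 km.

156 km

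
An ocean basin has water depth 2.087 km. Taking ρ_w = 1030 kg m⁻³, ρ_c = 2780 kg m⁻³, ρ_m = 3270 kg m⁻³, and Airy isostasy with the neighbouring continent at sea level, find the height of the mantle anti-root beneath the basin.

7.45 km

Equating mass per unit area of the two columns: replacing crust with seawater at the top is compensated by replacing crust with mantle at the base: d (ρ_c − ρ_w) = a (ρ_m − ρ_c).
a = d (ρ_c − ρ_w)/(ρ_m − ρ_c) = 2.087 km × 1750/490 = 7.45 km.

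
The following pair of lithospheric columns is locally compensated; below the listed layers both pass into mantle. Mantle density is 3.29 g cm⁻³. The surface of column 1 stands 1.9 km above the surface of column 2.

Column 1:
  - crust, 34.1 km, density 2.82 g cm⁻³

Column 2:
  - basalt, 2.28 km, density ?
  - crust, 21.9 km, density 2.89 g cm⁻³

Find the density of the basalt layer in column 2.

2.84 g cm⁻³

Take the compensation level at the base of the deeper column (depth z_c below the surface of column 1) and equate Σ ρ_i t_i down to z_c; mantle fills any gap and the z_c terms cancel.
Column 1: 34.1×2.82 + (z_c − 34.1)×3.29
Column 2: 1.9×0 + 2.28×ρ + 21.9×2.89 + (z_c − 1.9 − 24.18)×3.29
The z_c×3.29 term appears on both sides and cancels. Collect the known terms of each column as K = Σ(ρt)_known − 3.29 × (depth of known layers): K_1 = 96.162 − 3.29×34.1 = −16.027; K_2 = 63.291 − 3.29×(1.9 + 24.18) = −22.5122.
Balance: K_1 = K_2 + 2.28×ρ, so ρ = (K_1 − K_2)/2.28 = 6.4852/2.28 = 2.84 g cm⁻³.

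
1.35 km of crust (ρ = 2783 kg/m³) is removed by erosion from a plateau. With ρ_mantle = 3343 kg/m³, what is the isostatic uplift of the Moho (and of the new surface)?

1.12 km

Unloading: uplift u = e ρ_c/ρ_m = 1.35 km × 2783/3343 = 1.12 km.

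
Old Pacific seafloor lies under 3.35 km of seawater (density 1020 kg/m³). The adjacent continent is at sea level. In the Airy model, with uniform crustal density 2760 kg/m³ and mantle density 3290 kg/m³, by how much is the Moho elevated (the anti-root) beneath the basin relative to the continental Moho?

For local isostatic compensation: replacing crust with seawater at the top is compensated by replacing crust with mantle at the base: d (ρ_c − ρ_w) = a (ρ_m − ρ_c).
a = d (ρ_c − ρ_w)/(ρ_m − ρ_c) = 3.35 km × 1740/530 = 11 km.

11 km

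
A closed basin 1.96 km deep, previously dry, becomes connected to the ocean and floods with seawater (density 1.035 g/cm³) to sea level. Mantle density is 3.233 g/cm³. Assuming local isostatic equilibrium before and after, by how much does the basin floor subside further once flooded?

0.923 km

After flooding the water column is d + s deep. Its weight must equal the weight of mantle displaced by the extra subsidence s: (d + s) ρ_w = s ρ_m.
s = d ρ_w / (ρ_m − ρ_w) = 1.96 km × 1.035/(3.233 − 1.035) = 0.923 km.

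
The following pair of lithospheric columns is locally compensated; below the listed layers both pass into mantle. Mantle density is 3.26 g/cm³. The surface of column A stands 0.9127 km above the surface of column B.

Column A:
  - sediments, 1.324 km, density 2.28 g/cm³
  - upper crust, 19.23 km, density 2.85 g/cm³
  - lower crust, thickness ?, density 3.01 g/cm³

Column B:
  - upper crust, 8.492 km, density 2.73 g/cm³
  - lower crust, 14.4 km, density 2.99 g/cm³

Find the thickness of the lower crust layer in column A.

Take the compensation level at the base of the deeper column (depth z_c below the surface of column A) and equate Σ ρ_i t_i down to z_c; mantle fills any gap and the z_c terms cancel.
Column A: 1.324×2.28 + 19.23×2.85 + x×3.01 + (z_c − 20.554 − x)×3.26
Column B: 0.9127×0 + 8.492×2.73 + 14.4×2.99 + (z_c − 0.9127 − 22.892)×3.26
The z_c×3.26 term appears on both sides and cancels. Collect the known terms of each column as K = Σ(ρt)_known − 3.26 × (depth of known layers): K_A = 57.82422 − 3.26×20.554 = −9.18182; K_B = 66.23916 − 3.26×(0.9127 + 22.892) = −11.364162.
Balance: K_A − x×(3.26 − 3.01) = K_B, so x = (K_A − K_B)/(3.26 − 3.01) = 2.18234/0.25 = 8.73 km.

8.73 km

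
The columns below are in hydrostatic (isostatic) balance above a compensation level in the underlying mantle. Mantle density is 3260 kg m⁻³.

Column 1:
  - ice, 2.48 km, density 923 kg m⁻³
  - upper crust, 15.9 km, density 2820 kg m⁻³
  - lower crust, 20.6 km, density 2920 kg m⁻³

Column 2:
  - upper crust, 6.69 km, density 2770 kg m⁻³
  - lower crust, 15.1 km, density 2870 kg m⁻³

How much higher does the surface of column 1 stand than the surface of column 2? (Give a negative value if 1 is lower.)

3.26 km

For any compensation level in the mantle, the mantle terms cancel and isostasy reduces to e = (Σt_1 − Σt_2) − (Σ(ρt)_1 − Σ(ρt)_2) / ρ_m.
Σt_1 = 38.98 km; Σt_2 = 21.79 km; Σ(ρt)_1 = 107279.04; Σ(ρt)_2 = 61868.3 (in km·kg m⁻³).
e = (38.98 − 21.79) − (107279.04 − 61868.3) / 3260 = 3.26 km.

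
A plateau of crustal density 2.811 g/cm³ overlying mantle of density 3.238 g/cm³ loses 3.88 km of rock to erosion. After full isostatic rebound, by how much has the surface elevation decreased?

Rebound u = e ρ_c/ρ_m = 3.88 km × 2.811/3.238 = 3.368 km.
Net surface drop = e − u = 3.88 km − 3.368 km = e (ρ_m − ρ_c)/ρ_m = 0.512 km.

0.512 km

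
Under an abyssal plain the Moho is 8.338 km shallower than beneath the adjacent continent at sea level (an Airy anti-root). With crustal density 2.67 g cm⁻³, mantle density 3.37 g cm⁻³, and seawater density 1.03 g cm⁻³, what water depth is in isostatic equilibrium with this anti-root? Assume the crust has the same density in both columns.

3.56 km

Replacing a thickness d of crust by seawater at the top must be balanced by replacing crust with mantle at the base: d (ρ_c − ρ_w) = a (ρ_m − ρ_c).
d = a (ρ_m − ρ_c)/(ρ_c − ρ_w) = 8.338 km × 0.7/1.64 = 3.56 km.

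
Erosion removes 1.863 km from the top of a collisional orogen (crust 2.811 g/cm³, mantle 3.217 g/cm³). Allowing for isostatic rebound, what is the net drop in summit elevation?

Rebound u = e ρ_c/ρ_m = 1.863 km × 2.811/3.217 = 1.628 km.
Net surface drop = e − u = 1.863 km − 1.628 km = e (ρ_m − ρ_c)/ρ_m = 0.235 km.

0.235 km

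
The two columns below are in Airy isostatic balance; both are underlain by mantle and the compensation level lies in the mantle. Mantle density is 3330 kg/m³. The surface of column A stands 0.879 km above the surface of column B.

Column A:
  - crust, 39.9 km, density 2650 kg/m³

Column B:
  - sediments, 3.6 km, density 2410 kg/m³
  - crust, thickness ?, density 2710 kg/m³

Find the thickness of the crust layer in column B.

Take the compensation level at the base of the deeper column (depth z_c below the surface of column A) and equate Σ ρ_i t_i down to z_c; mantle fills any gap and the z_c terms cancel.
Column A: 39.9×2650 + (z_c − 39.9)×3330
Column B: 0.879×0 + 3.6×2410 + x×2710 + (z_c − 0.879 − 3.6 − x)×3330
The z_c×3330 term appears on both sides and cancels. Collect the known terms of each column as K = Σ(ρt)_known − 3330 × (depth of known layers): K_A = 105735 − 3330×39.9 = −27132; K_B = 8676 − 3330×(0.879 + 3.6) = −6239.07.
Balance: K_A = K_B − x×(3330 − 2710), so x = (K_B − K_A)/(3330 − 2710) = 20892.9/620 = 33.7 km.

33.7 km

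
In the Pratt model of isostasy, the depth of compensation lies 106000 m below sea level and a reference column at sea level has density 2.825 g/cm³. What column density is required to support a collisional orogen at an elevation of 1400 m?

2.79 g/cm³

Pratt balance: ρ_ref D = ρ (D + h).
ρ = ρ_ref D/(D + h) = 2.825 × 106000 m/(106000 m + 1400 m) = 2.79 g/cm³.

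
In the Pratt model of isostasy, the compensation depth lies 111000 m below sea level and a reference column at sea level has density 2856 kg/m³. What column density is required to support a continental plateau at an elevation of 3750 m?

Pratt balance: ρ_ref D = ρ (D + h).
ρ = ρ_ref D/(D + h) = 2856 × 111000 m/(111000 m + 3750 m) = 2760 kg/m³.

2760 kg/m³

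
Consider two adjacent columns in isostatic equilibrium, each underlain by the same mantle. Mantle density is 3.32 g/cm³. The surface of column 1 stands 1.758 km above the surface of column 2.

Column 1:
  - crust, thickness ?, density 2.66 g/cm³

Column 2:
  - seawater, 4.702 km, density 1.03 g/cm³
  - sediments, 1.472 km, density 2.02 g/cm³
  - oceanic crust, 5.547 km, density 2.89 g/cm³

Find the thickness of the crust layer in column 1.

31.7 km

Take the compensation level at the base of the deeper column (depth z_c below the surface of column 1) and equate Σ ρ_i t_i down to z_c; mantle fills any gap and the z_c terms cancel.
Column 1: x×2.66 + (z_c − 0 − x)×3.32
Column 2: 1.758×0 + 4.702×1.03 + 1.472×2.02 + 5.547×2.89 + (z_c − 1.758 − 11.721)×3.32
The z_c×3.32 term appears on both sides and cancels. Collect the known terms of each column as K = Σ(ρt)_known − 3.32 × (depth of known layers): K_1 = 0 − 3.32×0 = 0; K_2 = 23.84733 − 3.32×(1.758 + 11.721) = −20.90295.
Balance: K_1 − x×(3.32 − 2.66) = K_2, so x = (K_1 − K_2)/(3.32 − 2.66) = 20.903/0.66 = 31.7 km.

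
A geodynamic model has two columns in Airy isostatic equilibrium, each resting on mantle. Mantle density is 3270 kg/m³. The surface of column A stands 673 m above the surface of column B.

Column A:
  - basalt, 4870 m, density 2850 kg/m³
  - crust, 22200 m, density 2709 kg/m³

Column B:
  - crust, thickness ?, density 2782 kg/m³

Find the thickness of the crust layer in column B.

Take the compensation level at the base of the deeper column (depth z_c below the surface of column A) and equate Σ ρ_i t_i down to z_c; mantle fills any gap and the z_c terms cancel.
Column A: 4870×2850 + 22200×2709 + (z_c − 27070)×3270
Column B: 673×0 + x×2782 + (z_c − 673 − 0 − x)×3270
The z_c×3270 term appears on both sides and cancels. Collect the known terms of each column as K = Σ(ρt)_known − 3270 × (depth of known layers): K_A = 74019300 − 3270×27070 = −14499600; K_B = 0 − 3270×(673 + 0) = −2200710.
Balance: K_A = K_B − x×(3270 − 2782), so x = (K_B − K_A)/(3270 − 2782) = 12298900/488 = 25200 m.

25200 m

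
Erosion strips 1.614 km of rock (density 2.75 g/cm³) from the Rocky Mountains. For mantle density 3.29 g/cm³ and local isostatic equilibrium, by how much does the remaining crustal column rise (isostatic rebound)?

Unloading: uplift u = e ρ_c/ρ_m = 1.614 km × 2.75/3.29 = 1.35 km.

1.35 km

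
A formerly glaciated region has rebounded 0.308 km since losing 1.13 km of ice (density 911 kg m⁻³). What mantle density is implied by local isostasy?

3340 kg m⁻³

ρ_m = ρ_ice t / u = 911 × 1.13 km/0.308 km = 3340 kg m⁻³.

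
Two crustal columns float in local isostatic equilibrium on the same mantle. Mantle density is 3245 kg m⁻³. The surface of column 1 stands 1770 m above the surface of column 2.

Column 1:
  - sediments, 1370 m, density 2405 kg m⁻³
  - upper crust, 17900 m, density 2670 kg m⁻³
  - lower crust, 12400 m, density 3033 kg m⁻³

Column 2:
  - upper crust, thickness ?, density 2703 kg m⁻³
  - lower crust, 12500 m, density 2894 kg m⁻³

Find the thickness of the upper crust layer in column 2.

Take the compensation level at the base of the deeper column (depth z_c below the surface of column 1) and equate Σ ρ_i t_i down to z_c; mantle fills any gap and the z_c terms cancel.
Column 1: 1370×2405 + 17900×2670 + 12400×3033 + (z_c − 31670)×3245
Column 2: 1770×0 + x×2703 + 12500×2894 + (z_c − 1770 − 12500 − x)×3245
The z_c×3245 term appears on both sides and cancels. Collect the known terms of each column as K = Σ(ρt)_known − 3245 × (depth of known layers): K_1 = 88697050 − 3245×31670 = −14072100; K_2 = 36175000 − 3245×(1770 + 12500) = −10131150.
Balance: K_1 = K_2 − x×(3245 − 2703), so x = (K_2 − K_1)/(3245 − 2703) = 3940950/542 = 7270 m.

7270 m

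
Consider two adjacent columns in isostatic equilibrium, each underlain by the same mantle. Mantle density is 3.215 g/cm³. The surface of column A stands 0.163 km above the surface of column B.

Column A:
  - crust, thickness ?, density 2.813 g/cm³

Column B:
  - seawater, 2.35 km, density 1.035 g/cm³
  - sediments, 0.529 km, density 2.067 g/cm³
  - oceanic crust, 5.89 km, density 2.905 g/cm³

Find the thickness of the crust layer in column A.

Take the compensation level at the base of the deeper column (depth z_c below the surface of column A) and equate Σ ρ_i t_i down to z_c; mantle fills any gap and the z_c terms cancel.
Column A: x×2.813 + (z_c − 0 − x)×3.215
Column B: 0.163×0 + 2.35×1.035 + 0.529×2.067 + 5.89×2.905 + (z_c − 0.163 − 8.769)×3.215
The z_c×3.215 term appears on both sides and cancels. Collect the known terms of each column as K = Σ(ρt)_known − 3.215 × (depth of known layers): K_A = 0 − 3.215×0 = 0; K_B = 20.636143 − 3.215×(0.163 + 8.769) = −8.080237.
Balance: K_A − x×(3.215 − 2.813) = K_B, so x = (K_A − K_B)/(3.215 − 2.813) = 8.08024/0.402 = 20.1 km.

20.1 km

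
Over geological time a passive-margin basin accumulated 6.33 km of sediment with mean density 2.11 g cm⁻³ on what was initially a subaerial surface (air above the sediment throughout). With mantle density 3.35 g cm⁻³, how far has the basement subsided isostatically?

Subaerial load: s = t ρ_sed / ρ_m = 6.33 km × 2.11/3.35 = 3.99 km.

3.99 km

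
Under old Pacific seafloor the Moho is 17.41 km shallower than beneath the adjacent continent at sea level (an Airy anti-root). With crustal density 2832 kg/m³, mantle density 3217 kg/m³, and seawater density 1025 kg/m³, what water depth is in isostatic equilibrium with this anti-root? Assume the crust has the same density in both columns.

Replacing a thickness d of crust by seawater at the top must be balanced by replacing crust with mantle at the base: d (ρ_c − ρ_w) = a (ρ_m − ρ_c).
d = a (ρ_m − ρ_c)/(ρ_c − ρ_w) = 17.41 km × 385/1807 = 3.71 km.

3.71 km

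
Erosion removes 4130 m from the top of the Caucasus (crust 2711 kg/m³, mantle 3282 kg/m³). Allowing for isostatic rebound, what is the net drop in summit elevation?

Rebound u = e ρ_c/ρ_m = 4130 m × 2711/3282 = 3411 m.
Net surface drop = e − u = 4130 m − 3411 m = e (ρ_m − ρ_c)/ρ_m = 719 m.

719 m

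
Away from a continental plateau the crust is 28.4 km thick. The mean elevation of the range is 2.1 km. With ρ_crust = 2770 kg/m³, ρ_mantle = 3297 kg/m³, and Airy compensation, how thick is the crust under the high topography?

Root depth r = h ρ_c / (ρ_m − ρ_c) = 2.1 km × 2770 / 527 = 11.04 km.
Total thickness = T + h + r = 28.4 km + 2.1 km + 11.04 km = 41.5 km.

41.5 km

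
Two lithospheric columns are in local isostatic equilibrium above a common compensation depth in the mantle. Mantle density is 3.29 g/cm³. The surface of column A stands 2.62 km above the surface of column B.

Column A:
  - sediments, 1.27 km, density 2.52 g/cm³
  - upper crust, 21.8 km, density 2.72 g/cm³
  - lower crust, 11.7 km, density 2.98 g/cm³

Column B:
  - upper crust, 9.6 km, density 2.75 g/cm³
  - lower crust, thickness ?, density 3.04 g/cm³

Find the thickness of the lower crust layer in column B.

12.9 km

Take the compensation level at the base of the deeper column (depth z_c below the surface of column A) and equate Σ ρ_i t_i down to z_c; mantle fills any gap and the z_c terms cancel.
Column A: 1.27×2.52 + 21.8×2.72 + 11.7×2.98 + (z_c − 34.77)×3.29
Column B: 2.62×0 + 9.6×2.75 + x×3.04 + (z_c − 2.62 − 9.6 − x)×3.29
The z_c×3.29 term appears on both sides and cancels. Collect the known terms of each column as K = Σ(ρt)_known − 3.29 × (depth of known layers): K_A = 97.3624 − 3.29×34.77 = −17.0309; K_B = 26.4 − 3.29×(2.62 + 9.6) = −13.8038.
Balance: K_A = K_B − x×(3.29 − 3.04), so x = (K_B − K_A)/(3.29 − 3.04) = 3.2271/0.25 = 12.9 km.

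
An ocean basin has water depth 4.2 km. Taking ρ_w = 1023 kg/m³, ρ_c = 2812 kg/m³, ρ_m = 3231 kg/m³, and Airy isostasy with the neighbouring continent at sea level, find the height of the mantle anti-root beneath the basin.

17.9 km

Equating mass per unit area of the two columns: replacing crust with seawater at the top is compensated by replacing crust with mantle at the base: d (ρ_c − ρ_w) = a (ρ_m − ρ_c).
a = d (ρ_c − ρ_w)/(ρ_m − ρ_c) = 4.2 km × 1789/419 = 17.9 km.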